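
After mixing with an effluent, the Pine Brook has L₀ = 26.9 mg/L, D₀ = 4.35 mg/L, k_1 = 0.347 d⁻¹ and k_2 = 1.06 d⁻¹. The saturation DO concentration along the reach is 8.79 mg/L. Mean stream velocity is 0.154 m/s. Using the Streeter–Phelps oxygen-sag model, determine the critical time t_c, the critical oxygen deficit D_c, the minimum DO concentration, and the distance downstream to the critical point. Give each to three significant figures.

t_c ≈ 1.00 d; D_c ≈ 6.22 mg/L; min DO ≈ 2.57 mg/L; x_c ≈ 13.3 km

t_c = [1/(k_2−k_1)] ln[(k_2/k_1)(1 − D₀(k_2−k_1)/(k_1 L₀))]
= [1/(1.06−0.347)] ln[(1.06/0.347)(1 − 4.35×0.7130/(0.347×26.9))]
= (1/0.7130) ln[3.055 × 0.6677] = 1.403 × ln(2.040) = 1.403 × 0.7128 = 0.9997 d.
L(t_c) = L₀ e^(−k_1 t_c) = 26.9 × 0.7069 = 19.01 mg/L, and at the critical point k_2 D_c = k_1 L, so D_c = (0.347/1.06) × 19.01 = 6.225 mg/L.
Minimum DO = C_s − D_c = 8.79 − 6.225 = 2.565 mg/L.
x_c = v t_c = 0.154 m/s × 0.9997 d × 86400 s/d = 13300 m ≈ 13.3 km.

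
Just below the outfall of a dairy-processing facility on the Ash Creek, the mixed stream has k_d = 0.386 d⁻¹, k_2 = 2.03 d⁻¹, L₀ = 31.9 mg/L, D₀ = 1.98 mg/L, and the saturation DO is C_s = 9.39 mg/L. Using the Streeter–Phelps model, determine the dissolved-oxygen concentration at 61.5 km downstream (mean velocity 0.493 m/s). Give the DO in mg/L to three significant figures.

DO ≈ 5.39 mg/L

Travel time t = x/v = 61.5 km / (0.493 m/s) = 61500 m / 0.493 m/s = 124700 s = 1.444 d.
k_d L₀/(k_2−k_d) = 0.386×31.9/(2.03−0.386) = 12.31/1.644 = 7.490 mg/L.
e^(−k_d t) = e^(−0.386×1.444) = 0.5727; e^(−k_2 t) = e^(−2.03×1.444) = 0.05335.
D = 7.490 × (0.5727 − 0.05335) + 1.98 × 0.05335 = 3.890 + 0.1056 = 3.996 mg/L.
DO = C_s − D = 9.39 − 3.996 = 5.394 mg/L.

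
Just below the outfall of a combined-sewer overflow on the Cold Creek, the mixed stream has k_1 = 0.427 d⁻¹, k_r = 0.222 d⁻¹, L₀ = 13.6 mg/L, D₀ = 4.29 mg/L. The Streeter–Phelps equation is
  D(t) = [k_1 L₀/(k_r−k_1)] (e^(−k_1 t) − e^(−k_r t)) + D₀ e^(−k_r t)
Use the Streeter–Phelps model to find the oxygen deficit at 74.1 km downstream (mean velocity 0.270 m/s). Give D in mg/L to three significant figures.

D ≈ 8.82 mg/L

Travel time t = x/v = 74.1 km / (0.270 m/s) = 74100 m / 0.270 m/s = 274400 s = 3.176 d.
k_1 L₀/(k_r−k_1) = 0.427×13.6/(0.222−0.427) = 5.807/-0.2050 = -28.33 mg/L.
e^(−k_1 t) = e^(−0.427×3.176) = 0.2576; e^(−k_r t) = e^(−0.222×3.176) = 0.4940.
D = -28.33 × (0.2576 − 0.4940) + 4.29 × 0.4940 = 6.697 + 2.119 = 8.817 mg/L.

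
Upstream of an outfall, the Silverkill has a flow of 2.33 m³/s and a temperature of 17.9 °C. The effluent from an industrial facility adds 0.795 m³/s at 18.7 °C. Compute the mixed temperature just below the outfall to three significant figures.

Flow-weighted mixing: C = (Q_r C_r + Q_w C_w)/(Q_r + Q_w)
= (2.33×17.9 + 0.795×18.7)/(2.33 + 0.795) = 56.57/3.125 = 18.10 °C.

18.1 °C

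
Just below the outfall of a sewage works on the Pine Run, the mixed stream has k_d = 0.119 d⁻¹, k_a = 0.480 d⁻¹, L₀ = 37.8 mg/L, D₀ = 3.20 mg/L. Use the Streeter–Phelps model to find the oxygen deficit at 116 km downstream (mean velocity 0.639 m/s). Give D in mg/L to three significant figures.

D ≈ 6.33 mg/L

Travel time t = x/v = 116 km / (0.639 m/s) = 116000 m / 0.639 m/s = 181500 s = 2.101 d.
k_d L₀/(k_a−k_d) = 0.119×37.8/(0.480−0.119) = 4.498/0.3610 = 12.46 mg/L.
e^(−k_d t) = e^(−0.119×2.101) = 0.7788; e^(−k_a t) = e^(−0.480×2.101) = 0.3648.
D = 12.46 × (0.7788 − 0.3648) + 3.20 × 0.3648 = 5.159 + 1.167 = 6.326 mg/L.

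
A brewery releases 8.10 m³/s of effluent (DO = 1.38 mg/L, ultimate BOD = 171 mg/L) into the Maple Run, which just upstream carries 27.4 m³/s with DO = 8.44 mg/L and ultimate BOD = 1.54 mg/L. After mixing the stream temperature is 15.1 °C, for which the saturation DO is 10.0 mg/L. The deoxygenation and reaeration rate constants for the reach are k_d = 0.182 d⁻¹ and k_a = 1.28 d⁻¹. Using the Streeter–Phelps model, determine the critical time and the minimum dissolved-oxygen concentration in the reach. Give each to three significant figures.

Mixed DO = (27.4×8.44 + 8.10×1.38)/(27.4+8.10) = 242.4/35.50 = 6.829 mg/L.
Mixed L₀ = (27.4×1.54 + 8.10×171)/(35.50) = 1427/35.50 = 40.21 mg/L.
Initial deficit D₀ = C_s − DO₀ = 10.0 − 6.829 = 3.171 mg/L.
t_c = (1/1.098) ln[(1.28/0.182)(1 − 3.171×1.098/(0.182×40.21))] = 0.9107 × ln(3.687) = 1.188 d.
D_c = (0.182/1.28) × 40.21 × e^(−0.182×1.188) = 0.1422 × 40.21 × 0.8055 = 4.605 mg/L.
Minimum DO = 10.0 − 4.605 = 5.395 mg/L.

t_c ≈ 1.19 d; minimum DO ≈ 5.40 mg/L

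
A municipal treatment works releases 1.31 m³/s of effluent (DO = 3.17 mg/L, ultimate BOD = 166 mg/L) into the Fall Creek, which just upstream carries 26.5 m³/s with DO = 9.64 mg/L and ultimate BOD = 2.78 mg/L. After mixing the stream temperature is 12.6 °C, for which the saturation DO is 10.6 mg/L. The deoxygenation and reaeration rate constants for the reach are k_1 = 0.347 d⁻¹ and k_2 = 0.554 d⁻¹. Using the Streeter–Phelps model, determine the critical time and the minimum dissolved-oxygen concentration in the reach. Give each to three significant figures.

t_c ≈ 1.90 d; minimum DO ≈ 7.21 mg/L

Mixed DO = (26.5×9.64 + 1.31×3.17)/(26.5+1.31) = 259.6/27.81 = 9.335 mg/L.
Mixed L₀ = (26.5×2.78 + 1.31×166)/(27.81) = 291.1/27.81 = 10.47 mg/L.
Initial deficit D₀ = C_s − DO₀ = 10.6 − 9.335 = 1.265 mg/L.
t_c = (1/0.2070) ln[(0.554/0.347)(1 − 1.265×0.2070/(0.347×10.47))] = 4.831 × ln(1.481) = 1.899 d.
D_c = (0.347/0.554) × 10.47 × e^(−0.347×1.899) = 0.6264 × 10.47 × 0.5174 = 3.393 mg/L.
Minimum DO = 10.6 − 3.393 = 7.207 mg/L.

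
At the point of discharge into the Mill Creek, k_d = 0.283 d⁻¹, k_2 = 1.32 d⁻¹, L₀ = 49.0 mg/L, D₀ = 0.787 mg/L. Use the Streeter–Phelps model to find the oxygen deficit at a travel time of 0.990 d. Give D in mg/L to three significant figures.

k_d L₀/(k_2−k_d) = 0.283×49.0/(1.32−0.283) = 13.87/1.037 = 13.37 mg/L.
e^(−k_d t) = e^(−0.283×0.9900) = 0.7557; e^(−k_2 t) = e^(−1.32×0.9900) = 0.2707.
D = 13.37 × (0.7557 − 0.2707) + 0.787 × 0.2707 = 6.485 + 0.2130 = 6.698 mg/L.

D ≈ 6.70 mg/L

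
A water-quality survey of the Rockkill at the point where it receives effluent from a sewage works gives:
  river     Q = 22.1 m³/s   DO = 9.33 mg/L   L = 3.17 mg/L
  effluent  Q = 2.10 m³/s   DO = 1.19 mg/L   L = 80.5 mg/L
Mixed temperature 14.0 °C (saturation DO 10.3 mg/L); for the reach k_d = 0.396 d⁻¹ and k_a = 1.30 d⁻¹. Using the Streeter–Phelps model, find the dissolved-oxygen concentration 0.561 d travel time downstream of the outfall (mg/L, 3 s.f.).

Mixed DO = (22.1×9.33 + 2.10×1.19)/(22.1+2.10) = 208.7/24.20 = 8.624 mg/L.
Mixed L₀ = (22.1×3.17 + 2.10×80.5)/(24.20) = 239.1/24.20 = 9.880 mg/L.
Initial deficit D₀ = C_s − DO₀ = 10.3 − 8.624 = 1.676 mg/L.
D(0.561) = [0.396×9.880/(1.30−0.396)](e^(−0.396×0.561) − e^(−1.30×0.561)) + 1.676 e^(−1.30×0.561)
= 4.328 × (0.8008 − 0.4822) + 1.676 × 0.4822 = 2.187 mg/L.
DO = 10.3 − 2.187 = 8.113 mg/L.

DO ≈ 8.11 mg/L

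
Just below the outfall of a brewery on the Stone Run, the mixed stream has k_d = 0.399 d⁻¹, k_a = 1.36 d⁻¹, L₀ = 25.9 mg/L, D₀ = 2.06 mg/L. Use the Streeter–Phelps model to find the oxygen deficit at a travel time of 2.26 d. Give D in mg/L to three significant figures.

D ≈ 3.96 mg/L

k_d L₀/(k_a−k_d) = 0.399×25.9/(1.36−0.399) = 10.33/0.9610 = 10.75 mg/L.
e^(−k_d t) = e^(−0.399×2.260) = 0.4059; e^(−k_a t) = e^(−1.36×2.260) = 0.04625.
D = 10.75 × (0.4059 − 0.04625) + 2.06 × 0.04625 = 3.867 + 0.09528 = 3.962 mg/L.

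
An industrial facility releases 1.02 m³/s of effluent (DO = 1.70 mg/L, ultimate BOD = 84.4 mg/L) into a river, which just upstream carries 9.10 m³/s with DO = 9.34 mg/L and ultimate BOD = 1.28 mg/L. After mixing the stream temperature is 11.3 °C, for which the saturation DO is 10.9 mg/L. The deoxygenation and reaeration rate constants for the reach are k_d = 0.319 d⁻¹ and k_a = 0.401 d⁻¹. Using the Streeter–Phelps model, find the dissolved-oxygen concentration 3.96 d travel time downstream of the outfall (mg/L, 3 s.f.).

DO ≈ 7.48 mg/L

Mixed DO = (9.10×9.34 + 1.02×1.70)/(9.10+1.02) = 86.73/10.12 = 8.570 mg/L.
Mixed L₀ = (9.10×1.28 + 1.02×84.4)/(10.12) = 97.74/10.12 = 9.658 mg/L.
Initial deficit D₀ = C_s − DO₀ = 10.9 − 8.570 = 2.330 mg/L.
D(3.96) = [0.319×9.658/(0.401−0.319)](e^(−0.319×3.96) − e^(−0.401×3.96)) + 2.330 e^(−0.401×3.96)
= 37.57 × (0.2827 − 0.2043) + 2.330 × 0.2043 = 3.421 mg/L.
DO = 10.9 − 3.421 = 7.479 mg/L.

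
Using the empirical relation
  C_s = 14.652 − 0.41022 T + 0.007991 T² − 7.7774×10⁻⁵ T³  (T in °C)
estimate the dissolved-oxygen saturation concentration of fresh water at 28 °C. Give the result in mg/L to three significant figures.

C_s = 14.652 − 0.41022×28 + 0.007991×28² − 7.7774×10⁻⁵×28³ = 7.723 mg/L.

C_s ≈ 7.72 mg/L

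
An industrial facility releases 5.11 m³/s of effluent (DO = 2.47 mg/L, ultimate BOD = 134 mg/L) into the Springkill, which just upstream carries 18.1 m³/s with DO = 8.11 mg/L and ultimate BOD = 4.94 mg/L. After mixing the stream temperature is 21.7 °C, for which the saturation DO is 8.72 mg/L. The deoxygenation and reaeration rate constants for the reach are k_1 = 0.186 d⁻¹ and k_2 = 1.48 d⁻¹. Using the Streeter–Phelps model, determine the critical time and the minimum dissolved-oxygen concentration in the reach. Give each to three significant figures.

t_c ≈ 1.23 d; minimum DO ≈ 5.38 mg/L

Mixed DO = (18.1×8.11 + 5.11×2.47)/(18.1+5.11) = 159.4/23.21 = 6.868 mg/L.
Mixed L₀ = (18.1×4.94 + 5.11×134)/(23.21) = 774.2/23.21 = 33.35 mg/L.
Initial deficit D₀ = C_s − DO₀ = 8.72 − 6.868 = 1.852 mg/L.
t_c = (1/1.294) ln[(1.48/0.186)(1 − 1.852×1.294/(0.186×33.35))] = 0.7728 × ln(4.884) = 1.226 d.
D_c = (0.186/1.48) × 33.35 × e^(−0.186×1.226) = 0.1257 × 33.35 × 0.7962 = 3.337 mg/L.
Minimum DO = 8.72 − 3.337 = 5.383 mg/L.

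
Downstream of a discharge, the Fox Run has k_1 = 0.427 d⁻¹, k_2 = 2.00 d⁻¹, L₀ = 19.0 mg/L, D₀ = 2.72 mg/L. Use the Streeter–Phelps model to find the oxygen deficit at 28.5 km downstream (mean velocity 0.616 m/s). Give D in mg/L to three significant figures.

D ≈ 3.27 mg/L

Travel time t = x/v = 28.5 km / (0.616 m/s) = 28500 m / 0.616 m/s = 46270 s = 0.5355 d.
k_1 L₀/(k_2−k_1) = 0.427×19.0/(2.00−0.427) = 8.113/1.573 = 5.158 mg/L.
e^(−k_1 t) = e^(−0.427×0.5355) = 0.7956; e^(−k_2 t) = e^(−2.00×0.5355) = 0.3427.
D = 5.158 × (0.7956 − 0.3427) + 2.72 × 0.3427 = 2.336 + 0.9321 = 3.268 mg/L.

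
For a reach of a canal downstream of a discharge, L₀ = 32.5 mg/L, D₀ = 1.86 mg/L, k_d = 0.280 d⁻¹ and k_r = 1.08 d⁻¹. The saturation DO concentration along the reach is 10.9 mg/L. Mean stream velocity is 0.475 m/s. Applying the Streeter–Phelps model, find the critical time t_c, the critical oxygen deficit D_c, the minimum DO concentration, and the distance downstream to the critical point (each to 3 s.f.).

t_c ≈ 1.46 d; D_c ≈ 5.59 mg/L; min DO ≈ 5.31 mg/L; x_c ≈ 60.1 km

At the critical point dD/dt = 0, so k_d L₀ e^(−k_d t) = k_r D. Substituting D(t) from the Streeter–Phelps equation and solving for t gives
t_c = ln[(k_r/k_d)(1 − D₀(k_r−k_d)/(k_d L₀))] / (k_r−k_d).
Here k_r−k_d = 0.8000 d⁻¹ and 1 − D₀(k_r−k_d)/(k_d L₀) = 1 − 1.86×0.8000/(0.280×32.5) = 0.8365, so
t_c = ln(3.857 × 0.8365) / 0.8000 = 1.171 / 0.8000 = 1.464 d.
D_c = (k_d/k_r) L₀ e^(−k_d t_c) = (0.280/1.08) × 32.5 × e^(−0.280×1.464) = 0.2593 × 32.5 × 0.6637 = 5.592 mg/L.
Minimum DO = C_s − D_c = 10.9 − 5.592 = 5.308 mg/L.
x_c = v t_c = 0.475 m/s × 1.464 d × 86400 s/d = 60090 m ≈ 60.1 km.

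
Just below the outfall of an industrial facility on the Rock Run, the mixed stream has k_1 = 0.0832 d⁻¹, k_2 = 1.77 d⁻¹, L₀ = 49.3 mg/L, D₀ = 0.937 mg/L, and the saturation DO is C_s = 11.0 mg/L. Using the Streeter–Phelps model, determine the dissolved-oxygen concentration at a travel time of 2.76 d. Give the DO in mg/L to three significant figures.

k_1 L₀/(k_2−k_1) = 0.0832×49.3/(1.77−0.0832) = 4.102/1.687 = 2.432 mg/L.
e^(−k_1 t) = e^(−0.0832×2.760) = 0.7948; e^(−k_2 t) = e^(−1.77×2.760) = 0.007558.
D = 2.432 × (0.7948 − 0.007558) + 0.937 × 0.007558 = 1.914 + 0.007081 = 1.921 mg/L.
DO = C_s − D = 11.0 − 1.921 = 9.079 mg/L.

DO ≈ 9.08 mg/L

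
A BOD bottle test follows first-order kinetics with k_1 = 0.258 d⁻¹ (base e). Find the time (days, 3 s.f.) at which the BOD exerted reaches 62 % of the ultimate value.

t ≈ 3.75 d

y/L₀ = 1 − e^(−k_1 t) = 0.62 ⇒ e^(−k_1 t) = 0.380
t = −ln(0.380) / 0.258 = 0.9676 / 0.258 = 3.750 d.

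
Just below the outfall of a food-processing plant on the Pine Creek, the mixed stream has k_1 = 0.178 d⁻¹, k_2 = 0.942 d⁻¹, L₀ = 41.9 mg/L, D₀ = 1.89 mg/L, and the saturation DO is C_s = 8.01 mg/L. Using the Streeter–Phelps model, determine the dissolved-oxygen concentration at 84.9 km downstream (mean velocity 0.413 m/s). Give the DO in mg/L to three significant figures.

DO ≈ 2.46 mg/L

Travel time t = x/v = 84.9 km / (0.413 m/s) = 84900 m / 0.413 m/s = 205600 s = 2.379 d.
k_1 L₀/(k_2−k_1) = 0.178×41.9/(0.942−0.178) = 7.458/0.7640 = 9.762 mg/L.
e^(−k_1 t) = e^(−0.178×2.379) = 0.6547; e^(−k_2 t) = e^(−0.942×2.379) = 0.1063.
D = 9.762 × (0.6547 − 0.1063) + 1.89 × 0.1063 = 5.354 + 0.2010 = 5.555 mg/L.
DO = C_s − D = 8.01 − 5.555 = 2.455 mg/L.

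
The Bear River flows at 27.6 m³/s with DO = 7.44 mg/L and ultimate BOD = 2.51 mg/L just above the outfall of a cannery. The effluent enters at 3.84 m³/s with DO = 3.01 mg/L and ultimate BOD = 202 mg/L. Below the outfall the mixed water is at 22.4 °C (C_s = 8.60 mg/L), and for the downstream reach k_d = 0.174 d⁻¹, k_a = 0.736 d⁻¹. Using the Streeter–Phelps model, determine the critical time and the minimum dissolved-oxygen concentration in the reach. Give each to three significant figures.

Mixed DO = (27.6×7.44 + 3.84×3.01)/(27.6+3.84) = 216.9/31.44 = 6.899 mg/L.
Mixed L₀ = (27.6×2.51 + 3.84×202)/(31.44) = 845.0/31.44 = 26.88 mg/L.
Initial deficit D₀ = C_s − DO₀ = 8.60 − 6.899 = 1.701 mg/L.
t_c = (1/0.5620) ln[(0.736/0.174)(1 − 1.701×0.5620/(0.174×26.88))] = 1.779 × ln(3.365) = 2.159 d.
D_c = (0.174/0.736) × 26.88 × e^(−0.174×2.159) = 0.2364 × 26.88 × 0.6868 = 4.364 mg/L.
Minimum DO = 8.60 − 4.364 = 4.236 mg/L.

t_c ≈ 2.16 d; minimum DO ≈ 4.24 mg/L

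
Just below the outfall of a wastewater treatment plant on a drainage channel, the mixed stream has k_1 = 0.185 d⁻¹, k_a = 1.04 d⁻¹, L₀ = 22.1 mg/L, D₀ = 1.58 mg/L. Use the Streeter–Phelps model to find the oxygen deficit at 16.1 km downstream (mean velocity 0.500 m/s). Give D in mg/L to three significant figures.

D ≈ 2.29 mg/L

Travel time t = x/v = 16.1 km / (0.500 m/s) = 16100 m / 0.500 m/s = 32200 s = 0.3727 d.
k_1 L₀/(k_a−k_1) = 0.185×22.1/(1.04−0.185) = 4.088/0.8550 = 4.782 mg/L.
e^(−k_1 t) = e^(−0.185×0.3727) = 0.9334; e^(−k_a t) = e^(−1.04×0.3727) = 0.6787.
D = 4.782 × (0.9334 − 0.6787) + 1.58 × 0.6787 = 1.218 + 1.072 = 2.290 mg/L.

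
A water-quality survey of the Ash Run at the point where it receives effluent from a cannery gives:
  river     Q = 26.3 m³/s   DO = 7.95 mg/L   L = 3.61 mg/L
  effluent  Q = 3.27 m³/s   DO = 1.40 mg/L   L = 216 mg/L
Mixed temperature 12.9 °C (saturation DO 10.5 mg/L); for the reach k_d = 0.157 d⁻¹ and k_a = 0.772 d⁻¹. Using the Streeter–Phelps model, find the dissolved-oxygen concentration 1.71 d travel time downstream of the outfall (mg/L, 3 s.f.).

DO ≈ 6.18 mg/L

Mixed DO = (26.3×7.95 + 3.27×1.40)/(26.3+3.27) = 213.7/29.57 = 7.226 mg/L.
Mixed L₀ = (26.3×3.61 + 3.27×216)/(29.57) = 801.3/29.57 = 27.10 mg/L.
Initial deficit D₀ = C_s − DO₀ = 10.5 − 7.226 = 3.274 mg/L.
D(1.71) = [0.157×27.10/(0.772−0.157)](e^(−0.157×1.71) − e^(−0.772×1.71)) + 3.274 e^(−0.772×1.71)
= 6.917 × (0.7645 − 0.2671) + 3.274 × 0.2671 = 4.316 mg/L.
DO = 10.5 − 4.316 = 6.184 mg/L.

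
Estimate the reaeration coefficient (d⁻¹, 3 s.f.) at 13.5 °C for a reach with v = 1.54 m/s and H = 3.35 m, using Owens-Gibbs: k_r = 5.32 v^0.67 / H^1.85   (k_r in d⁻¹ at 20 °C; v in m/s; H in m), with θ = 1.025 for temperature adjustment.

k_r(20) = 5.32 × 1.54^0.67 / 3.35^1.85 = 5.32 × 1.335 / 9.361 = 0.7590 d⁻¹.
k_r(13.5) = 0.7590 × 1.025^(13.5−20) = 0.7590 × 0.8517 = 0.6464 d⁻¹.

k_r ≈ 0.646 d⁻¹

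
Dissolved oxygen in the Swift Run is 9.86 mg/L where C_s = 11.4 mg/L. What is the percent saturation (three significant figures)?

% saturation = C/C_s × 100 = 9.86/11.4 × 100 = 86.5 %.

86.5 % saturation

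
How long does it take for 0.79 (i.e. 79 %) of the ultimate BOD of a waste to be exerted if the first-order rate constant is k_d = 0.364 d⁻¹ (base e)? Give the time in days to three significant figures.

y/L₀ = 1 − e^(−k_d t) = 0.79 ⇒ e^(−k_d t) = 0.210
t = −ln(0.210) / 0.364 = 1.561 / 0.364 = 4.287 d.

t ≈ 4.29 d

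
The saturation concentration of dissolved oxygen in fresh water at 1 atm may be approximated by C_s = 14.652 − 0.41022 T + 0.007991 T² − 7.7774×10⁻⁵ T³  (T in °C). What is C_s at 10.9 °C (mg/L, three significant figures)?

C_s ≈ 11.0 mg/L

C_s = 14.652 − 0.41022×10.9 + 0.007991×10.9² − 7.7774×10⁻⁵×10.9³ = 11.03 mg/L.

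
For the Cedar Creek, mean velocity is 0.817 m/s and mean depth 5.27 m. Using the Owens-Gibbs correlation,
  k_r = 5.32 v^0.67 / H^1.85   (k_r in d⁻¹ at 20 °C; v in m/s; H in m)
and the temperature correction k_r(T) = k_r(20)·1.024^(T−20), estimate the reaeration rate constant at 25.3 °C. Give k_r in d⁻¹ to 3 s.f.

k_r ≈ 0.243 d⁻¹

k_r(20) = 5.32 × 0.817^0.67 / 5.27^1.85 = 5.32 × 0.8734 / 21.64 = 0.2147 d⁻¹.
k_r(25.3) = 0.2147 × 1.024^(25.3−20) = 0.2147 × 1.134 = 0.2434 d⁻¹.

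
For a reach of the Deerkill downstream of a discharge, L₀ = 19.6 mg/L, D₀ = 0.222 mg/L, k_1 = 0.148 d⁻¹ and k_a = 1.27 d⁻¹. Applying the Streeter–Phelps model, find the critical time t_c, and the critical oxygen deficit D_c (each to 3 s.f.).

t_c = [1/(k_a−k_1)] ln[(k_a/k_1)(1 − D₀(k_a−k_1)/(k_1 L₀))]
= [1/(1.27−0.148)] ln[(1.27/0.148)(1 − 0.222×1.122/(0.148×19.6))]
= (1/1.122) ln[8.581 × 0.9141] = 0.8913 × ln(7.844) = 0.8913 × 2.060 = 1.836 d.
D_c = (k_1/k_a) L₀ e^(−k_1 t_c) = (0.148/1.27) × 19.6 × e^(−0.148×1.836) = 0.1165 × 19.6 × 0.7621 = 1.741 mg/L.

t_c ≈ 1.84 d; D_c ≈ 1.74 mg/L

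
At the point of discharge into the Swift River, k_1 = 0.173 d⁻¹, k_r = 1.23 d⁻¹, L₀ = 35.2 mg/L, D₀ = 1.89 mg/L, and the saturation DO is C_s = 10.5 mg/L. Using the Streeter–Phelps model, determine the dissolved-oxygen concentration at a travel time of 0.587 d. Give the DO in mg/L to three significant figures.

DO ≈ 7.18 mg/L

k_1 L₀/(k_r−k_1) = 0.173×35.2/(1.23−0.173) = 6.090/1.057 = 5.761 mg/L.
e^(−k_1 t) = e^(−0.173×0.5870) = 0.9034; e^(−k_r t) = e^(−1.23×0.5870) = 0.4858.
D = 5.761 × (0.9034 − 0.4858) + 1.89 × 0.4858 = 2.406 + 0.9181 = 3.324 mg/L.
DO = C_s − D = 10.5 − 3.324 = 7.176 mg/L.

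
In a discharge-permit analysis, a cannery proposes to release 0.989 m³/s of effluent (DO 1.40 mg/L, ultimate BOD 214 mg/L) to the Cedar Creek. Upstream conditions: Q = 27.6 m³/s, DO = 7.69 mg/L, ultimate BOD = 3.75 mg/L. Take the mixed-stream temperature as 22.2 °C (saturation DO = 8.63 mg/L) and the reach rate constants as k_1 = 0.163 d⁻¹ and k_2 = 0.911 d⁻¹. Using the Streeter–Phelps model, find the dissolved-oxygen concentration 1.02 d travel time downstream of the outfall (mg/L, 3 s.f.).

DO ≈ 7.09 mg/L

Mixed DO = (27.6×7.69 + 0.989×1.40)/(27.6+0.989) = 213.6/28.59 = 7.472 mg/L.
Mixed L₀ = (27.6×3.75 + 0.989×214)/(28.59) = 315.1/28.59 = 11.02 mg/L.
Initial deficit D₀ = C_s − DO₀ = 8.63 − 7.472 = 1.158 mg/L.
D(1.02) = [0.163×11.02/(0.911−0.163)](e^(−0.163×1.02) − e^(−0.911×1.02)) + 1.158 e^(−0.911×1.02)
= 2.402 × (0.8468 − 0.3949) + 1.158 × 0.3949 = 1.543 mg/L.
DO = 8.63 − 1.543 = 7.087 mg/L.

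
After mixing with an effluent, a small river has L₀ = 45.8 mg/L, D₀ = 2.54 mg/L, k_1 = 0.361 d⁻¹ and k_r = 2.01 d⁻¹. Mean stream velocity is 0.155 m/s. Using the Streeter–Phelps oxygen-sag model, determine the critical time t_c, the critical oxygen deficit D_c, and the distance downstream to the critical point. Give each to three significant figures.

t_c ≈ 0.864 d; D_c ≈ 6.02 mg/L; x_c ≈ 11.6 km

t_c = [1/(k_r−k_1)] ln[(k_r/k_1)(1 − D₀(k_r−k_1)/(k_1 L₀))]
= [1/(2.01−0.361)] ln[(2.01/0.361)(1 − 2.54×1.649/(0.361×45.8))]
= (1/1.649) ln[5.568 × 0.7467] = 0.6064 × ln(4.157) = 0.6064 × 1.425 = 0.8641 d.
D_c = (k_1/k_r) L₀ e^(−k_1 t_c) = (0.361/2.01) × 45.8 × e^(−0.361×0.8641) = 0.1796 × 45.8 × 0.7320 = 6.021 mg/L.
x_c = v t_c = 0.155 m/s × 0.8641 d × 86400 s/d = 11570 m ≈ 11.6 km.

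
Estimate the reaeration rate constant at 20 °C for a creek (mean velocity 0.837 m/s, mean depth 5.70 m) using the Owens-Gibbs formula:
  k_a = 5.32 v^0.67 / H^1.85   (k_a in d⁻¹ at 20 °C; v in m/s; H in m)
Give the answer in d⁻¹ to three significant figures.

k_a ≈ 0.189 d⁻¹

k_a = 5.32 × 0.837^0.67 / 5.70^1.85 = 5.32 × 0.8876 / 25.02 = 0.1887 d⁻¹.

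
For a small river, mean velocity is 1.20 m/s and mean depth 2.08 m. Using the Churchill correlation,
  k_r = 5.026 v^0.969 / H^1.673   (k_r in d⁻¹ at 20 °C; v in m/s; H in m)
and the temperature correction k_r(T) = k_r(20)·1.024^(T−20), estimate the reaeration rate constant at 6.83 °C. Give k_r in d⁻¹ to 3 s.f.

k_r(20) = 5.026 × 1.20^0.969 / 2.08^1.673 = 5.026 × 1.193 / 3.405 = 1.761 d⁻¹.
k_r(6.83) = 1.761 × 1.024^(6.83−20) = 1.761 × 0.7317 = 1.289 d⁻¹.

k_r ≈ 1.29 d⁻¹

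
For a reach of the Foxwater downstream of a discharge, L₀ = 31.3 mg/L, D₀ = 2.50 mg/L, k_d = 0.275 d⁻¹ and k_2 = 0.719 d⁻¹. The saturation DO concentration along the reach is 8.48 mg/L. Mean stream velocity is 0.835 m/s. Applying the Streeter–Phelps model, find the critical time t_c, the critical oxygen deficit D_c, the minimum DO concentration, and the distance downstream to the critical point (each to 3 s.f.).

t_c ≈ 1.85 d; D_c ≈ 7.19 mg/L; min DO ≈ 1.29 mg/L; x_c ≈ 134 km

At the critical point dD/dt = 0, so k_d L₀ e^(−k_d t) = k_2 D. Substituting D(t) from the Streeter–Phelps equation and solving for t gives
t_c = ln[(k_2/k_d)(1 − D₀(k_2−k_d)/(k_d L₀))] / (k_2−k_d).
Here k_2−k_d = 0.4440 d⁻¹ and 1 − D₀(k_2−k_d)/(k_d L₀) = 1 − 2.50×0.4440/(0.275×31.3) = 0.8710, so
t_c = ln(2.615 × 0.8710) / 0.4440 = 0.8230 / 0.4440 = 1.854 d.
D_c = (k_d/k_2) L₀ e^(−k_d t_c) = (0.275/0.719) × 31.3 × e^(−0.275×1.854) = 0.3825 × 31.3 × 0.6006 = 7.191 mg/L.
Minimum DO = C_s − D_c = 8.48 − 7.191 = 1.289 mg/L.
x_c = v t_c = 0.835 m/s × 1.854 d × 86400 s/d = 133700 m ≈ 134 km.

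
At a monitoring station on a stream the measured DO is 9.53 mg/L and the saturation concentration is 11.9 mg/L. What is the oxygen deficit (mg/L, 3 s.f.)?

D = C_s − C = 11.9 − 9.53 = 2.37 mg/L.

D ≈ 2.37 mg/L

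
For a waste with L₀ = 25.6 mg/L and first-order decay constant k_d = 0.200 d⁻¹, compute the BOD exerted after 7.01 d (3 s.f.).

y_t = L₀(1 − e^(−k_d t)) = 25.6 × (1 − e^(−0.200×7.01))
= 25.6 × (1 − 0.2461) = 25.6 × 0.7539 = 19.30 mg/L.

y ≈ 19.3 mg/L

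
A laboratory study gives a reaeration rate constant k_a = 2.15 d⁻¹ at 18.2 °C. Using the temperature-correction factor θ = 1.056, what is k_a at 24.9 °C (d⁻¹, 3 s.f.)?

k_a(T₂) = k_a(T₁) · θ^(T₂−T₁) = 2.15 × 1.056^(24.9−18.2)
= 2.15 × 1.056^6.70 = 2.15 × 1.441 = 3.097 d⁻¹.

k_a ≈ 3.10 d⁻¹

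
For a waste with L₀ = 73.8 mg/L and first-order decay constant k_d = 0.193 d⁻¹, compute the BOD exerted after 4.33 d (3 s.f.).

y ≈ 41.8 mg/L

y_t = L₀(1 − e^(−k_d t)) = 73.8 × (1 − e^(−0.193×4.33))
= 73.8 × (1 − 0.4336) = 73.8 × 0.5664 = 41.80 mg/L.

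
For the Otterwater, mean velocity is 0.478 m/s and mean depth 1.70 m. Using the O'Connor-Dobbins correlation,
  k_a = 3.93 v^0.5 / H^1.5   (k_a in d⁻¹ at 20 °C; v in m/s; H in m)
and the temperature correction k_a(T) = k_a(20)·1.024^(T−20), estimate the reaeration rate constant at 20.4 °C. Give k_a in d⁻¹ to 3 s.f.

k_a(20) = 3.93 × 0.478^0.5 / 1.70^1.5 = 3.93 × 0.6914 / 2.217 = 1.226 d⁻¹.
k_a(20.4) = 1.226 × 1.024^(20.4−20) = 1.226 × 1.010 = 1.238 d⁻¹.

k_a ≈ 1.24 d⁻¹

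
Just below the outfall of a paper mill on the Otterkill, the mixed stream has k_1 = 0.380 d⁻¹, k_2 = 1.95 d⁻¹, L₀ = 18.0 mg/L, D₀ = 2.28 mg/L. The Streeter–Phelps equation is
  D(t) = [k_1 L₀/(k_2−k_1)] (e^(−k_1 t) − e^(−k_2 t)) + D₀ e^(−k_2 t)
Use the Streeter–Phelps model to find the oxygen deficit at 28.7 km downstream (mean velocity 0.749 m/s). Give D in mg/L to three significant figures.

D ≈ 2.81 mg/L

Travel time t = x/v = 28.7 km / (0.749 m/s) = 28700 m / 0.749 m/s = 38320 s = 0.4435 d.
k_1 L₀/(k_2−k_1) = 0.380×18.0/(1.95−0.380) = 6.840/1.570 = 4.357 mg/L.
e^(−k_1 t) = e^(−0.380×0.4435) = 0.8449; e^(−k_2 t) = e^(−1.95×0.4435) = 0.4211.
D = 4.357 × (0.8449 − 0.4211) + 2.28 × 0.4211 = 1.846 + 0.9602 = 2.806 mg/L.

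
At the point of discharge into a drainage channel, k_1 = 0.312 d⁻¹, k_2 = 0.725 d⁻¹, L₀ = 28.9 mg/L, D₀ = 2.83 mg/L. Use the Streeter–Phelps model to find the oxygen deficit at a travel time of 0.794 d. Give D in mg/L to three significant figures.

D ≈ 6.36 mg/L

k_1 L₀/(k_2−k_1) = 0.312×28.9/(0.725−0.312) = 9.017/0.4130 = 21.83 mg/L.
e^(−k_1 t) = e^(−0.312×0.7940) = 0.7806; e^(−k_2 t) = e^(−0.725×0.7940) = 0.5623.
D = 21.83 × (0.7806 − 0.5623) + 2.83 × 0.5623 = 4.765 + 1.591 = 6.356 mg/L.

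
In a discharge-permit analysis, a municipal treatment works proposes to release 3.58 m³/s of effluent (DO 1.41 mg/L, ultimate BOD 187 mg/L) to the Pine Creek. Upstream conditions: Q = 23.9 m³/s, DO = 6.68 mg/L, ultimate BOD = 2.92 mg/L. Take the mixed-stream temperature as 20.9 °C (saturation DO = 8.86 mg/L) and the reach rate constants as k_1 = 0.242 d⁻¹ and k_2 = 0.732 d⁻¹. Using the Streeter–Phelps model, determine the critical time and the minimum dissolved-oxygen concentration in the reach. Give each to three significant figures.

Mixed DO = (23.9×6.68 + 3.58×1.41)/(23.9+3.58) = 164.7/27.48 = 5.993 mg/L.
Mixed L₀ = (23.9×2.92 + 3.58×187)/(27.48) = 739.2/27.48 = 26.90 mg/L.
Initial deficit D₀ = C_s − DO₀ = 8.86 − 5.993 = 2.867 mg/L.
t_c = (1/0.4900) ln[(0.732/0.242)(1 − 2.867×0.4900/(0.242×26.90))] = 2.041 × ln(2.372) = 1.763 d.
D_c = (0.242/0.732) × 26.90 × e^(−0.242×1.763) = 0.3306 × 26.90 × 0.6527 = 5.805 mg/L.
Minimum DO = 8.86 − 5.805 = 3.055 mg/L.

t_c ≈ 1.76 d; minimum DO ≈ 3.06 mg/L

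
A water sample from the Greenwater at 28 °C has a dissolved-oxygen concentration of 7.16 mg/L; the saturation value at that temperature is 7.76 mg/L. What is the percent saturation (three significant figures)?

% saturation = C/C_s × 100 = 7.16/7.76 × 100 = 92.3 %.

92.3 % saturation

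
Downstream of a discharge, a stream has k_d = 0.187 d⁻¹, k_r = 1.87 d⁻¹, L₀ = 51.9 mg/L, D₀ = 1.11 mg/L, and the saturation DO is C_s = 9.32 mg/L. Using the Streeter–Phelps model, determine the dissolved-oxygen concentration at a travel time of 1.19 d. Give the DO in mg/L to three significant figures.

DO ≈ 5.21 mg/L

k_d L₀/(k_r−k_d) = 0.187×51.9/(1.87−0.187) = 9.705/1.683 = 5.767 mg/L.
e^(−k_d t) = e^(−0.187×1.190) = 0.8005; e^(−k_r t) = e^(−1.87×1.190) = 0.1080.
D = 5.767 × (0.8005 − 0.1080) + 1.11 × 0.1080 = 3.993 + 0.1199 = 4.113 mg/L.
DO = C_s − D = 9.32 − 4.113 = 5.207 mg/L.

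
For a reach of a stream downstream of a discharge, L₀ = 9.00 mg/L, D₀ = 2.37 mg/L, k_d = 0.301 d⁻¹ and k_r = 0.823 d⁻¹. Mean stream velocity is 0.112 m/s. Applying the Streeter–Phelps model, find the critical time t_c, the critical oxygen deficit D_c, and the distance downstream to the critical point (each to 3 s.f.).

t_c ≈ 0.758 d; D_c ≈ 2.62 mg/L; x_c ≈ 7.34 km

t_c = [1/(k_r−k_d)] ln[(k_r/k_d)(1 − D₀(k_r−k_d)/(k_d L₀))]
= [1/(0.823−0.301)] ln[(0.823/0.301)(1 − 2.37×0.5220/(0.301×9.00))]
= (1/0.5220) ln[2.734 × 0.5433] = 1.916 × ln(1.486) = 1.916 × 0.3958 = 0.7582 d.
D_c = (k_d/k_r) L₀ e^(−k_d t_c) = (0.301/0.823) × 9.00 × e^(−0.301×0.7582) = 0.3657 × 9.00 × 0.7959 = 2.620 mg/L.
x_c = v t_c = 0.112 m/s × 0.7582 d × 86400 s/d = 7337 m ≈ 7.34 km.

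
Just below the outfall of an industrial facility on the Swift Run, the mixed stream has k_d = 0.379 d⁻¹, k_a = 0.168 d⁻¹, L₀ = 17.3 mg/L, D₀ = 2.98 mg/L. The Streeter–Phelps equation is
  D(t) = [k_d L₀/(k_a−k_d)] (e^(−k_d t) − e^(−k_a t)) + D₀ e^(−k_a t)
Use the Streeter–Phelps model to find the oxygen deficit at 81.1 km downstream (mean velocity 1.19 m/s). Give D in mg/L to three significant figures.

D ≈ 6.78 mg/L

Travel time t = x/v = 81.1 km / (1.19 m/s) = 81100 m / 1.19 m/s = 68150 s = 0.7888 d.
k_d L₀/(k_a−k_d) = 0.379×17.3/(0.168−0.379) = 6.557/-0.2110 = -31.07 mg/L.
e^(−k_d t) = e^(−0.379×0.7888) = 0.7416; e^(−k_a t) = e^(−0.168×0.7888) = 0.8759.
D = -31.07 × (0.7416 − 0.8759) + 2.98 × 0.8759 = 4.173 + 2.610 = 6.783 mg/L.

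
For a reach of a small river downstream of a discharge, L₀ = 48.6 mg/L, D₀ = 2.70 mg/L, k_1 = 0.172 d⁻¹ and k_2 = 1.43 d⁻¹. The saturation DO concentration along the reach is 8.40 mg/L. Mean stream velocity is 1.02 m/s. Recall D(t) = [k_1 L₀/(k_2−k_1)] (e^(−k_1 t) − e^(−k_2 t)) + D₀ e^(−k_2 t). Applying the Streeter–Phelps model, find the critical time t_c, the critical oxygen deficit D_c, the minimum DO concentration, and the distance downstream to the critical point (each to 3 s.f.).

With k_2/k_1 = 8.314 and 1 − D₀(k_2−k_1)/(k_1 L₀) = 0.5937,
t_c = ln(8.314 × 0.5937) / (1.43 − 0.172) = ln(4.936) / 1.258 = 1.597/1.258 = 1.269 d.
L(t_c) = L₀ e^(−k_1 t_c) = 48.6 × 0.8039 = 39.07 mg/L, and at the critical point k_2 D_c = k_1 L, so D_c = (0.172/1.43) × 39.07 = 4.699 mg/L.
Minimum DO = C_s − D_c = 8.40 − 4.699 = 3.701 mg/L.
x_c = v t_c = 1.02 m/s × 1.269 d × 86400 s/d = 111800 m ≈ 112 km.

t_c ≈ 1.27 d; D_c ≈ 4.70 mg/L; min DO ≈ 3.70 mg/L; x_c ≈ 112 km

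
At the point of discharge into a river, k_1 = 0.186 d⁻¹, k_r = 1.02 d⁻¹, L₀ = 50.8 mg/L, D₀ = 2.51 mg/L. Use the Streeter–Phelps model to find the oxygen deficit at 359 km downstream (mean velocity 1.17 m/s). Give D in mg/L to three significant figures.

Travel time t = x/v = 359 km / (1.17 m/s) = 359000 m / 1.17 m/s = 306800 s = 3.551 d.
k_1 L₀/(k_r−k_1) = 0.186×50.8/(1.02−0.186) = 9.449/0.8340 = 11.33 mg/L.
e^(−k_1 t) = e^(−0.186×3.551) = 0.5166; e^(−k_r t) = e^(−1.02×3.551) = 0.02672.
D = 11.33 × (0.5166 − 0.02672) + 2.51 × 0.02672 = 5.550 + 0.06706 = 5.617 mg/L.

D ≈ 5.62 mg/L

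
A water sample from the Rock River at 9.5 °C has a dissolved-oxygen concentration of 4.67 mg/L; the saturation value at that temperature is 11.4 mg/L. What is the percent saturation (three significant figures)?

41.0 % saturation

% saturation = C/C_s × 100 = 4.67/11.4 × 100 = 41.0 %.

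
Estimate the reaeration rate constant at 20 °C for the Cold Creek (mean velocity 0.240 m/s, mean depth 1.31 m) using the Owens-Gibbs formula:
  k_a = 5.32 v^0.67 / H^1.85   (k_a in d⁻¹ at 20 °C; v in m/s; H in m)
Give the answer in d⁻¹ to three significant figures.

k_a = 5.32 × 0.240^0.67 / 1.31^1.85 = 5.32 × 0.3844 / 1.648 = 1.241 d⁻¹.

k_a ≈ 1.24 d⁻¹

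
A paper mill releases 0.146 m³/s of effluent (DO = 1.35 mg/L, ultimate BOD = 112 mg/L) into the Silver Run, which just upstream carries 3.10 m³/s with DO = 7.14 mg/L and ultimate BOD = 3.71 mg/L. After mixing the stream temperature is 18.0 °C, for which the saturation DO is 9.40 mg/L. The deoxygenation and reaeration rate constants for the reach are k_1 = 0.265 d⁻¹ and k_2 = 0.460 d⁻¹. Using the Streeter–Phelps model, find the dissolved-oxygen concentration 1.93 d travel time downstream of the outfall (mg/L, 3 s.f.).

DO ≈ 6.17 mg/L

Mixed DO = (3.10×7.14 + 0.146×1.35)/(3.10+0.146) = 22.33/3.246 = 6.880 mg/L.
Mixed L₀ = (3.10×3.71 + 0.146×112)/(3.246) = 27.85/3.246 = 8.581 mg/L.
Initial deficit D₀ = C_s − DO₀ = 9.40 − 6.880 = 2.520 mg/L.
D(1.93) = [0.265×8.581/(0.460−0.265)](e^(−0.265×1.93) − e^(−0.460×1.93)) + 2.520 e^(−0.460×1.93)
= 11.66 × (0.5996 − 0.4116) + 2.520 × 0.4116 = 3.230 mg/L.
DO = 9.40 − 3.230 = 6.170 mg/L.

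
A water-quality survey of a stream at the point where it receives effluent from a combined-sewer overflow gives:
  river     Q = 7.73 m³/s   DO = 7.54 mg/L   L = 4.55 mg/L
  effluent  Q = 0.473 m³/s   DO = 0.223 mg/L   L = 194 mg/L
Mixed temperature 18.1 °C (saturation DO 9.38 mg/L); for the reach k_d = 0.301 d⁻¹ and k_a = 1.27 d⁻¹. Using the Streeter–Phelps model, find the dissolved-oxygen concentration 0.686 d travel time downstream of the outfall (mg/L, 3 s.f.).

Mixed DO = (7.73×7.54 + 0.473×0.223)/(7.73+0.473) = 58.39/8.203 = 7.118 mg/L.
Mixed L₀ = (7.73×4.55 + 0.473×194)/(8.203) = 126.9/8.203 = 15.47 mg/L.
Initial deficit D₀ = C_s − DO₀ = 9.38 − 7.118 = 2.262 mg/L.
D(0.686) = [0.301×15.47/(1.27−0.301)](e^(−0.301×0.686) − e^(−1.27×0.686)) + 2.262 e^(−1.27×0.686)
= 4.807 × (0.8134 − 0.4184) + 2.262 × 0.4184 = 2.845 mg/L.
DO = 9.38 − 2.845 = 6.535 mg/L.

DO ≈ 6.53 mg/L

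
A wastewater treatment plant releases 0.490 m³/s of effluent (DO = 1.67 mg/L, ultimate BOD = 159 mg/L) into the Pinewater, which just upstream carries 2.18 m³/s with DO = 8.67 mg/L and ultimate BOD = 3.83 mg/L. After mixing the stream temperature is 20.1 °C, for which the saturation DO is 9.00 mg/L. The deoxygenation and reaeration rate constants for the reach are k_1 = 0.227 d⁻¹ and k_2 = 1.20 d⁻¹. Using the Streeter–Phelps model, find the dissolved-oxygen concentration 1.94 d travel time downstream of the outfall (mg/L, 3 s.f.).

Mixed DO = (2.18×8.67 + 0.490×1.67)/(2.18+0.490) = 19.72/2.670 = 7.385 mg/L.
Mixed L₀ = (2.18×3.83 + 0.490×159)/(2.670) = 86.26/2.670 = 32.31 mg/L.
Initial deficit D₀ = C_s − DO₀ = 9.00 − 7.385 = 1.615 mg/L.
D(1.94) = [0.227×32.31/(1.20−0.227)](e^(−0.227×1.94) − e^(−1.20×1.94)) + 1.615 e^(−1.20×1.94)
= 7.537 × (0.6438 − 0.09749) + 1.615 × 0.09749 = 4.275 mg/L.
DO = 9.00 − 4.275 = 4.725 mg/L.

DO ≈ 4.73 mg/L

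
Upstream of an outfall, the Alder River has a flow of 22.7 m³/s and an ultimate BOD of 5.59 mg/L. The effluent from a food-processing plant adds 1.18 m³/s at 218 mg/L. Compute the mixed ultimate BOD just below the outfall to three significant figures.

Flow-weighted mixing: C = (Q_r C_r + Q_w C_w)/(Q_r + Q_w)
= (22.7×5.59 + 1.18×218)/(22.7 + 1.18) = 384.1/23.88 = 16.09 mg/L.

16.1 mg/L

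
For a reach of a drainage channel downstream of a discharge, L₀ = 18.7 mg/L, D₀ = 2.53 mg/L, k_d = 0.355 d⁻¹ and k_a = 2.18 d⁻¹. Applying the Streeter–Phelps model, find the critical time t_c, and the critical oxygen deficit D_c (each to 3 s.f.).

At the critical point dD/dt = 0, so k_d L₀ e^(−k_d t) = k_a D. Substituting D(t) from the Streeter–Phelps equation and solving for t gives
t_c = ln[(k_a/k_d)(1 − D₀(k_a−k_d)/(k_d L₀))] / (k_a−k_d).
Here k_a−k_d = 1.825 d⁻¹ and 1 − D₀(k_a−k_d)/(k_d L₀) = 1 − 2.53×1.825/(0.355×18.7) = 0.3045, so
t_c = ln(6.141 × 0.3045) / 1.825 = 0.6258 / 1.825 = 0.3429 d.
L(t_c) = L₀ e^(−k_d t_c) = 18.7 × 0.8854 = 16.56 mg/L, and at the critical point k_a D_c = k_d L, so D_c = (0.355/2.18) × 16.56 = 2.696 mg/L.

t_c ≈ 0.343 d; D_c ≈ 2.70 mg/L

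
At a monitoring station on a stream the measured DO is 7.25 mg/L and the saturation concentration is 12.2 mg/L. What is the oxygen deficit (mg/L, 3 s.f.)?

D = C_s − C = 12.2 − 7.25 = 4.95 mg/L.

D ≈ 4.95 mg/L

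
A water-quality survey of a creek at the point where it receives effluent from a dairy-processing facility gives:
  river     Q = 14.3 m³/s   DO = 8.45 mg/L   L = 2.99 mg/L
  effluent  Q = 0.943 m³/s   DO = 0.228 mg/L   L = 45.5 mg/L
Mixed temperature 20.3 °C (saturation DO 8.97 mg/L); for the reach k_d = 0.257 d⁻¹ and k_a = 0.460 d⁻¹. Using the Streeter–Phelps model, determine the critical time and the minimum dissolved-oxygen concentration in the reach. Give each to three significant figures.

Mixed DO = (14.3×8.45 + 0.943×0.228)/(14.3+0.943) = 121.1/15.24 = 7.941 mg/L.
Mixed L₀ = (14.3×2.99 + 0.943×45.5)/(15.24) = 85.66/15.24 = 5.620 mg/L.
Initial deficit D₀ = C_s − DO₀ = 8.97 − 7.941 = 1.029 mg/L.
t_c = (1/0.2030) ln[(0.460/0.257)(1 − 1.029×0.2030/(0.257×5.620))] = 4.926 × ln(1.531) = 2.098 d.
D_c = (0.257/0.460) × 5.620 × e^(−0.257×2.098) = 0.5587 × 5.620 × 0.5832 = 1.831 mg/L.
Minimum DO = 8.97 − 1.831 = 7.139 mg/L.

t_c ≈ 2.10 d; minimum DO ≈ 7.14 mg/L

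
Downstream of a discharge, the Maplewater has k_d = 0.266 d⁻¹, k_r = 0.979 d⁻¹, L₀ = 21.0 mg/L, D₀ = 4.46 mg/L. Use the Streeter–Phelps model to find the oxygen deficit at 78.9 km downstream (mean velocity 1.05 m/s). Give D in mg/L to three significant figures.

D ≈ 4.78 mg/L

Travel time t = x/v = 78.9 km / (1.05 m/s) = 78900 m / 1.05 m/s = 75140 s = 0.8697 d.
k_d L₀/(k_r−k_d) = 0.266×21.0/(0.979−0.266) = 5.586/0.7130 = 7.835 mg/L.
e^(−k_d t) = e^(−0.266×0.8697) = 0.7935; e^(−k_r t) = e^(−0.979×0.8697) = 0.4268.
D = 7.835 × (0.7935 − 0.4268) + 4.46 × 0.4268 = 2.873 + 1.904 = 4.776 mg/L.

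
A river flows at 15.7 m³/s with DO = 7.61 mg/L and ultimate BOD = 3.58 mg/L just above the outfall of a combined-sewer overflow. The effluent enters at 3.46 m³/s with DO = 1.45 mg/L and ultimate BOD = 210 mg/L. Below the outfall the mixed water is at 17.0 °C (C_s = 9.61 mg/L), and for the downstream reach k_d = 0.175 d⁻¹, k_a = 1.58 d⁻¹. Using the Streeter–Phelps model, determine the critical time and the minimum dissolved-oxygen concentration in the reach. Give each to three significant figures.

Mixed DO = (15.7×7.61 + 3.46×1.45)/(15.7+3.46) = 124.5/19.16 = 6.498 mg/L.
Mixed L₀ = (15.7×3.58 + 3.46×210)/(19.16) = 782.8/19.16 = 40.86 mg/L.
Initial deficit D₀ = C_s − DO₀ = 9.61 − 6.498 = 3.112 mg/L.
t_c = (1/1.405) ln[(1.58/0.175)(1 − 3.112×1.405/(0.175×40.86))] = 0.7117 × ln(3.507) = 0.8930 d.
D_c = (0.175/1.58) × 40.86 × e^(−0.175×0.8930) = 0.1108 × 40.86 × 0.8553 = 3.871 mg/L.
Minimum DO = 9.61 − 3.871 = 5.739 mg/L.

t_c ≈ 0.893 d; minimum DO ≈ 5.74 mg/L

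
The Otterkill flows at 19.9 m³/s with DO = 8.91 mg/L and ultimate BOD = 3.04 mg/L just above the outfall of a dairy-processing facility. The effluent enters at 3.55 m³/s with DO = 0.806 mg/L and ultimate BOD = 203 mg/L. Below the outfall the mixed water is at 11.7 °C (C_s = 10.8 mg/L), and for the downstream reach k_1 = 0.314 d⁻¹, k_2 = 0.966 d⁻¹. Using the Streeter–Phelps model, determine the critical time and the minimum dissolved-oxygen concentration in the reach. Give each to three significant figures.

t_c ≈ 1.39 d; minimum DO ≈ 3.81 mg/L

Mixed DO = (19.9×8.91 + 3.55×0.806)/(19.9+3.55) = 180.2/23.45 = 7.683 mg/L.
Mixed L₀ = (19.9×3.04 + 3.55×203)/(23.45) = 781.1/23.45 = 33.31 mg/L.
Initial deficit D₀ = C_s − DO₀ = 10.8 − 7.683 = 3.117 mg/L.
t_c = (1/0.6520) ln[(0.966/0.314)(1 − 3.117×0.6520/(0.314×33.31))] = 1.534 × ln(2.479) = 1.392 d.
D_c = (0.314/0.966) × 33.31 × e^(−0.314×1.392) = 0.3251 × 33.31 × 0.6459 = 6.993 mg/L.
Minimum DO = 10.8 − 6.993 = 3.807 mg/L.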